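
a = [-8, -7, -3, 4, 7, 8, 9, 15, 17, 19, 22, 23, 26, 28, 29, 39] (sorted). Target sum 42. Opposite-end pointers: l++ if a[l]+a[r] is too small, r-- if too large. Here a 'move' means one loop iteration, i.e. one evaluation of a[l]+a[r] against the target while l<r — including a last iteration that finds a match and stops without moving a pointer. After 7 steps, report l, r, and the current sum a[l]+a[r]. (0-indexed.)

l=6, r=14, sum=38

l=0 r=15: -8+39=31 <42, l++
l=1 r=15: -7+39=32 <42, l++
l=2 r=15: -3+39=36 <42, l++
l=3 r=15: 4+39=43 >42, r--
l=3 r=14: 4+29=33 <42, l++
l=4 r=14: 7+29=36 <42, l++
l=5 r=14: 8+29=37 <42, l++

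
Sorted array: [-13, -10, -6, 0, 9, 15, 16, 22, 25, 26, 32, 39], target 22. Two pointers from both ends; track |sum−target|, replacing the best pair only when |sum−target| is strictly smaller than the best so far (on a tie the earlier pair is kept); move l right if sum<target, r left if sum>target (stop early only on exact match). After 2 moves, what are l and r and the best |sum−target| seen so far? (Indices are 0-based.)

l=1, r=10, best |Δ|=3

[0,11] -13+39=26 d=4 * → r--
[0,10] -13+32=19 d=3 * → l++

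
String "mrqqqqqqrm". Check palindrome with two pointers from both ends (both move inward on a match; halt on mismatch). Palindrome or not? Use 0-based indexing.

[0,9] 'm'=='m' → l++,r--
[1,8] 'r'=='r' → l++,r--
[2,7] 'q'=='q' → l++,r--
[3,6] 'q'=='q' → l++,r--
[4,5] 'q'=='q' → l++,r--

palindrome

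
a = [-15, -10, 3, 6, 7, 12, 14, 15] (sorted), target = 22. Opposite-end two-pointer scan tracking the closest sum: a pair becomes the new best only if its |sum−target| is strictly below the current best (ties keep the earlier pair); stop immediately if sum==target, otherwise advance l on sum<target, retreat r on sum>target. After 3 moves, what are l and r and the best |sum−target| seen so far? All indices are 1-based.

[1,8] -15+15=0 d=22 * → l++
[2,8] -10+15=5 d=17 * → l++
[3,8] 3+15=18 d=4 * → l++

l=4, r=8, best |Δ|=4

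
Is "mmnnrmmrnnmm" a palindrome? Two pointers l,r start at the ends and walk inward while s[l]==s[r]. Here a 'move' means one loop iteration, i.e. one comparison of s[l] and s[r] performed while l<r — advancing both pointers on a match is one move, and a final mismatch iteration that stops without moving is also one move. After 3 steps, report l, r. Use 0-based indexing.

l=3, r=8

[0,11] 'm'=='m' → l++,r--
[1,10] 'm'=='m' → l++,r--
[2,9] 'n'=='n' → l++,r--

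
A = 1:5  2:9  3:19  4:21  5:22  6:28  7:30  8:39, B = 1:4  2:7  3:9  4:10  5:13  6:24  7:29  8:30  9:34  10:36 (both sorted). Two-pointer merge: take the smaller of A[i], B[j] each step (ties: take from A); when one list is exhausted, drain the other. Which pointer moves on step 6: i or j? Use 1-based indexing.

j

[i=1,j=1] A[i]=5>B[j]=4 take 4 → j++
[i=1,j=2] A[i]=5<=B[j]=7 take 5 → i++
[i=2,j=2] A[i]=9>B[j]=7 take 7 → j++
[i=2,j=3] A[i]=9<=B[j]=9 take 9 → i++
[i=3,j=3] A[i]=19>B[j]=9 take 9 → j++
[i=3,j=4] A[i]=19>B[j]=10 take 10 → j++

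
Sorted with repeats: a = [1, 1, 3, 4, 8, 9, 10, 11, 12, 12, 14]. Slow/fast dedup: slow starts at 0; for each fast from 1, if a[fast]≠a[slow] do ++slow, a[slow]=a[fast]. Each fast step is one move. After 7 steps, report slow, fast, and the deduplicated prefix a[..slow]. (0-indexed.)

slow=6, fast=8, prefix=[1, 3, 4, 8, 9, 10, 11]

(s=0,f=1) a[fast]=1=a[slow] dup → fast++
(s=0,f=2) a[fast]=3≠a[slow]=1 write a[1]=3 → slow++,fast++
(s=1,f=3) a[fast]=4≠a[slow]=3 write a[2]=4 → slow++,fast++
(s=2,f=4) a[fast]=8≠a[slow]=4 write a[3]=8 → slow++,fast++
(s=3,f=5) a[fast]=9≠a[slow]=8 write a[4]=9 → slow++,fast++
(s=4,f=6) a[fast]=10≠a[slow]=9 write a[5]=10 → slow++,fast++
(s=5,f=7) a[fast]=11≠a[slow]=10 write a[6]=11 → slow++,fast++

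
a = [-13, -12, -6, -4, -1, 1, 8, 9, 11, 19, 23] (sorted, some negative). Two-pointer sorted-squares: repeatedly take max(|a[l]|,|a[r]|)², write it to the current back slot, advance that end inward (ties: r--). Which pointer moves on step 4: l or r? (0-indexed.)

l=0 r=10: |-13|<=|23| out[10]=529, r--
l=0 r=9: |-13|<=|19| out[9]=361, r--
l=0 r=8: |-13|>|11| out[8]=169, l++
l=1 r=8: |-12|>|11| out[7]=144, l++

l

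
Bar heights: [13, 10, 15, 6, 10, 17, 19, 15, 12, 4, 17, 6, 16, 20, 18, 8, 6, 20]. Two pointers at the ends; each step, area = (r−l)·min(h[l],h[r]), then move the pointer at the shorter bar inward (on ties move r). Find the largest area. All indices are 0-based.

[0,17] min(13,20)*17=221 best=221 * → l++
[1,17] min(10,20)*16=160 best=221 → l++
[2,17] min(15,20)*15=225 best=225 * → l++
[3,17] min(6,20)*14=84 best=225 → l++
[4,17] min(10,20)*13=130 best=225 → l++
[5,17] min(17,20)*12=204 best=225 → l++
[6,17] min(19,20)*11=209 best=225 → l++
[7,17] min(15,20)*10=150 best=225 → l++
[8,17] min(12,20)*9=108 best=225 → l++
[9,17] min(4,20)*8=32 best=225 → l++
[10,17] min(17,20)*7=119 best=225 → l++
[11,17] min(6,20)*6=36 best=225 → l++
[12,17] min(16,20)*5=80 best=225 → l++
[13,17] min(20,20)*4=80 best=225 → r--
[13,16] min(20,6)*3=18 best=225 → r--
[13,15] min(20,8)*2=16 best=225 → r--
[13,14] min(20,18)*1=18 best=225 → r--

max area = 225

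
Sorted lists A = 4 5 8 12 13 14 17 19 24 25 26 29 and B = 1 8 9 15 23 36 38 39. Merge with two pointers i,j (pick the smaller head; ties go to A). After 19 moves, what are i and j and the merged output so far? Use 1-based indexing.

i=13, j=8, merged so far=[1, 4, 5, 8, 8, 9, 12, 13, 14, 15, 17, 19, 23, 24, 25, 26, 29, 36, 38]

i=1 j=1: A[i]=4>B[j]=1 take 1, j++
i=1 j=2: A[i]=4<=B[j]=8 take 4, i++
i=2 j=2: A[i]=5<=B[j]=8 take 5, i++
i=3 j=2: A[i]=8<=B[j]=8 take 8, i++
i=4 j=2: A[i]=12>B[j]=8 take 8, j++
i=4 j=3: A[i]=12>B[j]=9 take 9, j++
i=4 j=4: A[i]=12<=B[j]=15 take 12, i++
i=5 j=4: A[i]=13<=B[j]=15 take 13, i++
i=6 j=4: A[i]=14<=B[j]=15 take 14, i++
i=7 j=4: A[i]=17>B[j]=15 take 15, j++
i=7 j=5: A[i]=17<=B[j]=23 take 17, i++
i=8 j=5: A[i]=19<=B[j]=23 take 19, i++
i=9 j=5: A[i]=24>B[j]=23 take 23, j++
i=9 j=6: A[i]=24<=B[j]=36 take 24, i++
i=10 j=6: A[i]=25<=B[j]=36 take 25, i++
i=11 j=6: A[i]=26<=B[j]=36 take 26, i++
i=12 j=6: A[i]=29<=B[j]=36 take 29, i++
i=13 j=6: A done, take B[j]=36, j++
i=13 j=7: A done, take B[j]=38, j++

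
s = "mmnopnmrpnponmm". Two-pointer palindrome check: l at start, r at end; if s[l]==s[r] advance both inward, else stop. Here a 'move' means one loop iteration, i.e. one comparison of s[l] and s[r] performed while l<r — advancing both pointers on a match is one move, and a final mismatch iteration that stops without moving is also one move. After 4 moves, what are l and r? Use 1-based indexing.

l=1 r=15: 'm'=='m', l++,r--
l=2 r=14: 'm'=='m', l++,r--
l=3 r=13: 'n'=='n', l++,r--
l=4 r=12: 'o'=='o', l++,r--

l=5, r=11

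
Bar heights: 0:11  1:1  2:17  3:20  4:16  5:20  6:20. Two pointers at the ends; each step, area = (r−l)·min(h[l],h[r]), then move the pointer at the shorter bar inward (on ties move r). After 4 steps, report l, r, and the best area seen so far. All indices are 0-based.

l=0 r=6: min(11,20)*6=66 best=66 *, l++
l=1 r=6: min(1,20)*5=5 best=66, l++
l=2 r=6: min(17,20)*4=68 best=68 *, l++
l=3 r=6: min(20,20)*3=60 best=68, r--

l=3, r=5, best area=68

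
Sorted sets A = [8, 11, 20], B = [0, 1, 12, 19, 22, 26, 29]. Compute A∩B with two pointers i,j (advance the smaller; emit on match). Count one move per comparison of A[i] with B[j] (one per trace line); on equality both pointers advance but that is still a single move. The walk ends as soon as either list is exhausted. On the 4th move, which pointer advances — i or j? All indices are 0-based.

i

[i=0,j=0] 8>0 → j++
[i=0,j=1] 8>1 → j++
[i=0,j=2] 8<12 → i++
[i=1,j=2] 11<12 → i++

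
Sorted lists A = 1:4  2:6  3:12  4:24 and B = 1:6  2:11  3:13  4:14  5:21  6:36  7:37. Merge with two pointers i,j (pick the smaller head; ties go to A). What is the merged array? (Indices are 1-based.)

[4, 6, 6, 11, 12, 13, 14, 21, 24, 36, 37]

[i=1,j=1] A[i]=4<=B[j]=6 take 4 → i++
[i=2,j=1] A[i]=6<=B[j]=6 take 6 → i++
[i=3,j=1] A[i]=12>B[j]=6 take 6 → j++
[i=3,j=2] A[i]=12>B[j]=11 take 11 → j++
[i=3,j=3] A[i]=12<=B[j]=13 take 12 → i++
[i=4,j=3] A[i]=24>B[j]=13 take 13 → j++
[i=4,j=4] A[i]=24>B[j]=14 take 14 → j++
[i=4,j=5] A[i]=24>B[j]=21 take 21 → j++
[i=4,j=6] A[i]=24<=B[j]=36 take 24 → i++
[i=5,j=6] A done, take B[j]=36 → j++
[i=5,j=7] A done, take B[j]=37 → j++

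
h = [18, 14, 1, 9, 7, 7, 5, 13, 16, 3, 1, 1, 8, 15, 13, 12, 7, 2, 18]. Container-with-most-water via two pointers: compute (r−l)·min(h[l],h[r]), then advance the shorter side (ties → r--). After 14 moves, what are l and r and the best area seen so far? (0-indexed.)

[0,18] min(18,18)*18=324 best=324 * → r--
[0,17] min(18,2)*17=34 best=324 → r--
[0,16] min(18,7)*16=112 best=324 → r--
[0,15] min(18,12)*15=180 best=324 → r--
[0,14] min(18,13)*14=182 best=324 → r--
[0,13] min(18,15)*13=195 best=324 → r--
[0,12] min(18,8)*12=96 best=324 → r--
[0,11] min(18,1)*11=11 best=324 → r--
[0,10] min(18,1)*10=10 best=324 → r--
[0,9] min(18,3)*9=27 best=324 → r--
[0,8] min(18,16)*8=128 best=324 → r--
[0,7] min(18,13)*7=91 best=324 → r--
[0,6] min(18,5)*6=30 best=324 → r--
[0,5] min(18,7)*5=35 best=324 → r--

l=0, r=4, best area=324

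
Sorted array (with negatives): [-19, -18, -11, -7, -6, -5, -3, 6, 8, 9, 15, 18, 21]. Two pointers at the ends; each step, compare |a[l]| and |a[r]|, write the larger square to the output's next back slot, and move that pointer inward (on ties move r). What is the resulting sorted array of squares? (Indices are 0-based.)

l=0 r=12: |-19|<=|21| out[12]=441, r--
l=0 r=11: |-19|>|18| out[11]=361, l++
l=1 r=11: |-18|<=|18| out[10]=324, r--
l=1 r=10: |-18|>|15| out[9]=324, l++
l=2 r=10: |-11|<=|15| out[8]=225, r--
l=2 r=9: |-11|>|9| out[7]=121, l++
l=3 r=9: |-7|<=|9| out[6]=81, r--
l=3 r=8: |-7|<=|8| out[5]=64, r--
l=3 r=7: |-7|>|6| out[4]=49, l++
l=4 r=7: |-6|<=|6| out[3]=36, r--
l=4 r=6: |-6|>|-3| out[2]=36, l++
l=5 r=6: |-5|>|-3| out[1]=25, l++
l=6 r=6: |-3|<=|-3| out[0]=9, r--

[9, 25, 36, 36, 49, 64, 81, 121, 225, 324, 324, 361, 441]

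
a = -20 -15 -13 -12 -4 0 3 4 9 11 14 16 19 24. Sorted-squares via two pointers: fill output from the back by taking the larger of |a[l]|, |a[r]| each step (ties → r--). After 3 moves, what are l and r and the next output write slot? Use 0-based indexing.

l=0 r=13: |-20|<=|24| out[13]=576, r--
l=0 r=12: |-20|>|19| out[12]=400, l++
l=1 r=12: |-15|<=|19| out[11]=361, r--

l=1, r=11, next write slot=10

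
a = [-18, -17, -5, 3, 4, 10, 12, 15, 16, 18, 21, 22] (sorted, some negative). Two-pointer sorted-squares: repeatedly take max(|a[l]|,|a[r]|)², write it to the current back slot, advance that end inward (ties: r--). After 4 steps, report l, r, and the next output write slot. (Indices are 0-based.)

l=0 r=11: |-18|<=|22| out[11]=484, r--
l=0 r=10: |-18|<=|21| out[10]=441, r--
l=0 r=9: |-18|<=|18| out[9]=324, r--
l=0 r=8: |-18|>|16| out[8]=324, l++

l=1, r=8, next write slot=7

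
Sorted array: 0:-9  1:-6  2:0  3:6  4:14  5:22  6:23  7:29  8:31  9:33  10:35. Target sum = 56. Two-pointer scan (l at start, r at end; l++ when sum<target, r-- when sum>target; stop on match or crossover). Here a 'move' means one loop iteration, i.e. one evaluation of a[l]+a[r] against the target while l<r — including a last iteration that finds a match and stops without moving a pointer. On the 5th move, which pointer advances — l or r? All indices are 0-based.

l

[0,10] -9+35=26 <56 → l++
[1,10] -6+35=29 <56 → l++
[2,10] 0+35=35 <56 → l++
[3,10] 6+35=41 <56 → l++
[4,10] 14+35=49 <56 → l++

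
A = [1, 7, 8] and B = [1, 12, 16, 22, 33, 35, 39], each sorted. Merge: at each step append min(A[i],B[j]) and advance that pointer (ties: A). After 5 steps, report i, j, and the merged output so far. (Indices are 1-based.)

i=4, j=3, merged so far=[1, 1, 7, 8, 12]

i=1 j=1: A[i]=1<=B[j]=1 take 1, i++
i=2 j=1: A[i]=7>B[j]=1 take 1, j++
i=2 j=2: A[i]=7<=B[j]=12 take 7, i++
i=3 j=2: A[i]=8<=B[j]=12 take 8, i++
i=4 j=2: A done, take B[j]=12, j++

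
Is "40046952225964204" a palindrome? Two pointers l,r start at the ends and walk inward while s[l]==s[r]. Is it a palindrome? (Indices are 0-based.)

not a palindrome (mismatch at 2,14)

[0,16] '4'=='4' → l++,r--
[1,15] '0'=='0' → l++,r--
[2,14] '0'!='2' → stop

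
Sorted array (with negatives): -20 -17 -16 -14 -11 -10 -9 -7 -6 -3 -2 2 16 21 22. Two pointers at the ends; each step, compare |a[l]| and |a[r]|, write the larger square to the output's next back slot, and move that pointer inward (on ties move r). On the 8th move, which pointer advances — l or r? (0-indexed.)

l

[0,14] |-20|<=|22| out[14]=484 → r--
[0,13] |-20|<=|21| out[13]=441 → r--
[0,12] |-20|>|16| out[12]=400 → l++
[1,12] |-17|>|16| out[11]=289 → l++
[2,12] |-16|<=|16| out[10]=256 → r--
[2,11] |-16|>|2| out[9]=256 → l++
[3,11] |-14|>|2| out[8]=196 → l++
[4,11] |-11|>|2| out[7]=121 → l++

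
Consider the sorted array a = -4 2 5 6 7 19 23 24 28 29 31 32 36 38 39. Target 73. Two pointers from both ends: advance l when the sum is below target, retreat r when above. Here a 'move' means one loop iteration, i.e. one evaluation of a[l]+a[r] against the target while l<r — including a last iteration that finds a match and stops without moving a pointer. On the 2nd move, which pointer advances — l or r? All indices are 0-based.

l=0 r=14: -4+39=35 <73, l++
l=1 r=14: 2+39=41 <73, l++

l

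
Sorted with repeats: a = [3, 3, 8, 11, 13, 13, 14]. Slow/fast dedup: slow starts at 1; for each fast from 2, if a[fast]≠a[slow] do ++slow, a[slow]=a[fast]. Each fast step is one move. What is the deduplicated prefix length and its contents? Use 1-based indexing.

(s=1,f=2) a[fast]=3=a[slow] dup → fast++
(s=1,f=3) a[fast]=8≠a[slow]=3 write a[2]=8 → slow++,fast++
(s=2,f=4) a[fast]=11≠a[slow]=8 write a[3]=11 → slow++,fast++
(s=3,f=5) a[fast]=13≠a[slow]=11 write a[4]=13 → slow++,fast++
(s=4,f=6) a[fast]=13=a[slow] dup → fast++
(s=4,f=7) a[fast]=14≠a[slow]=13 write a[5]=14 → slow++,fast++

length 5; prefix = [3, 8, 11, 13, 14]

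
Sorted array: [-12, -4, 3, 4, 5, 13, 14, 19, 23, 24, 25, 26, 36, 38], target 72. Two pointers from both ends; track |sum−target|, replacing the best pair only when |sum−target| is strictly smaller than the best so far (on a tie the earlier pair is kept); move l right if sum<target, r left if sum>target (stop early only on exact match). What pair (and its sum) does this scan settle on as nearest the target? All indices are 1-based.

l=1 r=14: -12+38=26 d=46 *, l++
l=2 r=14: -4+38=34 d=38 *, l++
l=3 r=14: 3+38=41 d=31 *, l++
l=4 r=14: 4+38=42 d=30 *, l++
l=5 r=14: 5+38=43 d=29 *, l++
l=6 r=14: 13+38=51 d=21 *, l++
l=7 r=14: 14+38=52 d=20 *, l++
l=8 r=14: 19+38=57 d=15 *, l++
l=9 r=14: 23+38=61 d=11 *, l++
l=10 r=14: 24+38=62 d=10 *, l++
l=11 r=14: 25+38=63 d=9 *, l++
l=12 r=14: 26+38=64 d=8 *, l++
l=13 r=14: 36+38=74 d=2 *, r--

pair (36, 38) with sum 74 (|Δ|=2)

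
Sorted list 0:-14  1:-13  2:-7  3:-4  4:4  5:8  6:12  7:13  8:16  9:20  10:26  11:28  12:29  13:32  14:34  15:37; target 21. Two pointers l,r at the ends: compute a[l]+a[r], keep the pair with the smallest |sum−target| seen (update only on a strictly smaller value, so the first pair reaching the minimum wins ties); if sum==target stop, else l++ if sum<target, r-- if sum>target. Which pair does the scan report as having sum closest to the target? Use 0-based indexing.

[0,15] -14+37=23 d=2 * → r--
[0,14] -14+34=20 d=1 * → l++
[1,14] -13+34=21 d=0 * → stop

pair (-13, 34) with sum 21 (|Δ|=0)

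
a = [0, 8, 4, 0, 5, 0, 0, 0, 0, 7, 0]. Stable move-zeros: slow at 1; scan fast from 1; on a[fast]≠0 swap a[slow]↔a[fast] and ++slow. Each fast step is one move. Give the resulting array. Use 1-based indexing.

slow=1 fast=1: a[fast]=0, fast++
slow=1 fast=2: a[fast]=8≠0 swap→a[1]=8, slow++,fast++
slow=2 fast=3: a[fast]=4≠0 swap→a[2]=4, slow++,fast++
slow=3 fast=4: a[fast]=0, fast++
slow=3 fast=5: a[fast]=5≠0 swap→a[3]=5, slow++,fast++
slow=4 fast=6: a[fast]=0, fast++
slow=4 fast=7: a[fast]=0, fast++
slow=4 fast=8: a[fast]=0, fast++
slow=4 fast=9: a[fast]=0, fast++
slow=4 fast=10: a[fast]=7≠0 swap→a[4]=7, slow++,fast++
slow=5 fast=11: a[fast]=0, fast++

[8, 4, 5, 7, 0, 0, 0, 0, 0, 0, 0]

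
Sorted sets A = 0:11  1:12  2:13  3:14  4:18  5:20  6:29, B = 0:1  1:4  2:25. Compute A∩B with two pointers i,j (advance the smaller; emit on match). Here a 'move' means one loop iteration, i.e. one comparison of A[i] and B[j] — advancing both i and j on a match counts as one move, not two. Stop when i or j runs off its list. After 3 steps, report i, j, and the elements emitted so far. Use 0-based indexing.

i=1, j=2, emitted=[]

i=0 j=0: 11>1, j++
i=0 j=1: 11>4, j++
i=0 j=2: 11<25, i++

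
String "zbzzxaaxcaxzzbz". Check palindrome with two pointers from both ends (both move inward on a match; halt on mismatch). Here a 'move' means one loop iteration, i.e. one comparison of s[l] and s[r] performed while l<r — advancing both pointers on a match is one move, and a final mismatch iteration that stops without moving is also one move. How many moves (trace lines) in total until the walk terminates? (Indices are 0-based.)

7 moves

[0,14] 'z'=='z' → l++,r--
[1,13] 'b'=='b' → l++,r--
[2,12] 'z'=='z' → l++,r--
[3,11] 'z'=='z' → l++,r--
[4,10] 'x'=='x' → l++,r--
[5,9] 'a'=='a' → l++,r--
[6,8] 'a'!='c' → stop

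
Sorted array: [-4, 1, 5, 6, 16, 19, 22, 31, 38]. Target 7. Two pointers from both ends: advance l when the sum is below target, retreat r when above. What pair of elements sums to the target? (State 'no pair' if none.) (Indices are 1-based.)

l=1 r=9: -4+38=34 >7, r--
l=1 r=8: -4+31=27 >7, r--
l=1 r=7: -4+22=18 >7, r--
l=1 r=6: -4+19=15 >7, r--
l=1 r=5: -4+16=12 >7, r--
l=1 r=4: -4+6=2 <7, l++
l=2 r=4: 1+6=7, found

(1, 6)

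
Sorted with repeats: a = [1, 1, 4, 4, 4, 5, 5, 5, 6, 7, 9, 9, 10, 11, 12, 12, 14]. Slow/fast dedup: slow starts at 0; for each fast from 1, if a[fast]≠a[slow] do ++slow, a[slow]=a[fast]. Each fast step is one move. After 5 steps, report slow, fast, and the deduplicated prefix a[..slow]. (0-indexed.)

slow=0 fast=1: a[fast]=1=a[slow] dup, fast++
slow=0 fast=2: a[fast]=4≠a[slow]=1 write a[1]=4, slow++,fast++
slow=1 fast=3: a[fast]=4=a[slow] dup, fast++
slow=1 fast=4: a[fast]=4=a[slow] dup, fast++
slow=1 fast=5: a[fast]=5≠a[slow]=4 write a[2]=5, slow++,fast++

slow=2, fast=6, prefix=[1, 4, 5]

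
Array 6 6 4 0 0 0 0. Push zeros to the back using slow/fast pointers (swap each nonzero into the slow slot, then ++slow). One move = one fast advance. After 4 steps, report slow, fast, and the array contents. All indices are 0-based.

slow=3, fast=4, a=[6, 6, 4, 0, 0, 0, 0]

slow=0 fast=0: a[fast]=6≠0 swap→a[0]=6, slow++,fast++
slow=1 fast=1: a[fast]=6≠0 swap→a[1]=6, slow++,fast++
slow=2 fast=2: a[fast]=4≠0 swap→a[2]=4, slow++,fast++
slow=3 fast=3: a[fast]=0, fast++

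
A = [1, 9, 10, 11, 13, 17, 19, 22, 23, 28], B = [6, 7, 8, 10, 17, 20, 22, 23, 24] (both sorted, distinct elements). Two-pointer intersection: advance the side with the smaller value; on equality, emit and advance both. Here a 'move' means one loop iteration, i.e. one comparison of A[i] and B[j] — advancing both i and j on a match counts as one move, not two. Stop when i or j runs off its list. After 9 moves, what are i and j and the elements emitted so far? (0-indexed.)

i=6, j=5, emitted=[10, 17]

[i=0,j=0] 1<6 → i++
[i=1,j=0] 9>6 → j++
[i=1,j=1] 9>7 → j++
[i=1,j=2] 9>8 → j++
[i=1,j=3] 9<10 → i++
[i=2,j=3] 10==10 emit → i++,j++
[i=3,j=4] 11<17 → i++
[i=4,j=4] 13<17 → i++
[i=5,j=4] 17==17 emit → i++,j++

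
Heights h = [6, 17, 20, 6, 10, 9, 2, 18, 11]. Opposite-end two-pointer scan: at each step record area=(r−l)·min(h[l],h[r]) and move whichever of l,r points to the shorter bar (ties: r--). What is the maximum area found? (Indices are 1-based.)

max area = 102

l=1 r=9: min(6,11)*8=48 best=48 *, l++
l=2 r=9: min(17,11)*7=77 best=77 *, r--
l=2 r=8: min(17,18)*6=102 best=102 *, l++
l=3 r=8: min(20,18)*5=90 best=102, r--
l=3 r=7: min(20,2)*4=8 best=102, r--
l=3 r=6: min(20,9)*3=27 best=102, r--
l=3 r=5: min(20,10)*2=20 best=102, r--
l=3 r=4: min(20,6)*1=6 best=102, r--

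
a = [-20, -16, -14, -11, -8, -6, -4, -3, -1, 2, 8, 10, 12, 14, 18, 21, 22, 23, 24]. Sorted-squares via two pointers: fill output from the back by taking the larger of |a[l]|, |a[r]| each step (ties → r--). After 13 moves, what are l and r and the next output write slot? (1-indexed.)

l=5, r=10, next write slot=6

l=1 r=19: |-20|<=|24| out[19]=576, r--
l=1 r=18: |-20|<=|23| out[18]=529, r--
l=1 r=17: |-20|<=|22| out[17]=484, r--
l=1 r=16: |-20|<=|21| out[16]=441, r--
l=1 r=15: |-20|>|18| out[15]=400, l++
l=2 r=15: |-16|<=|18| out[14]=324, r--
l=2 r=14: |-16|>|14| out[13]=256, l++
l=3 r=14: |-14|<=|14| out[12]=196, r--
l=3 r=13: |-14|>|12| out[11]=196, l++
l=4 r=13: |-11|<=|12| out[10]=144, r--
l=4 r=12: |-11|>|10| out[9]=121, l++
l=5 r=12: |-8|<=|10| out[8]=100, r--
l=5 r=11: |-8|<=|8| out[7]=64, r--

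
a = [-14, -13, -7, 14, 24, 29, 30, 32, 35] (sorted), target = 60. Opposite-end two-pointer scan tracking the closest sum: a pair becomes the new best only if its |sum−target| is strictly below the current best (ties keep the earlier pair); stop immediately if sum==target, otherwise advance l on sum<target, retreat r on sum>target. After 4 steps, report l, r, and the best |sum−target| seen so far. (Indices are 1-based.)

l=5, r=9, best |Δ|=11

[1,9] -14+35=21 d=39 * → l++
[2,9] -13+35=22 d=38 * → l++
[3,9] -7+35=28 d=32 * → l++
[4,9] 14+35=49 d=11 * → l++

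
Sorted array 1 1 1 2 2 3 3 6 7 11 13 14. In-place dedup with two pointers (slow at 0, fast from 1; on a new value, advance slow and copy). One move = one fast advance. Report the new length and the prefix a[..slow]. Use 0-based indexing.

length 8; prefix = [1, 2, 3, 6, 7, 11, 13, 14]

(s=0,f=1) a[fast]=1=a[slow] dup → fast++
(s=0,f=2) a[fast]=1=a[slow] dup → fast++
(s=0,f=3) a[fast]=2≠a[slow]=1 write a[1]=2 → slow++,fast++
(s=1,f=4) a[fast]=2=a[slow] dup → fast++
(s=1,f=5) a[fast]=3≠a[slow]=2 write a[2]=3 → slow++,fast++
(s=2,f=6) a[fast]=3=a[slow] dup → fast++
(s=2,f=7) a[fast]=6≠a[slow]=3 write a[3]=6 → slow++,fast++
(s=3,f=8) a[fast]=7≠a[slow]=6 write a[4]=7 → slow++,fast++
(s=4,f=9) a[fast]=11≠a[slow]=7 write a[5]=11 → slow++,fast++
(s=5,f=10) a[fast]=13≠a[slow]=11 write a[6]=13 → slow++,fast++
(s=6,f=11) a[fast]=14≠a[slow]=13 write a[7]=14 → slow++,fast++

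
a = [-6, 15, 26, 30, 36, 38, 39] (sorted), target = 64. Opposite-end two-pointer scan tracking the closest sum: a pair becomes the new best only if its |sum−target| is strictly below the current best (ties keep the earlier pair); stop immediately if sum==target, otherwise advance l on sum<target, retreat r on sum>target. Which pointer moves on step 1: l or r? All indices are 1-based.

l

[1,7] -6+39=33 d=31 * → l++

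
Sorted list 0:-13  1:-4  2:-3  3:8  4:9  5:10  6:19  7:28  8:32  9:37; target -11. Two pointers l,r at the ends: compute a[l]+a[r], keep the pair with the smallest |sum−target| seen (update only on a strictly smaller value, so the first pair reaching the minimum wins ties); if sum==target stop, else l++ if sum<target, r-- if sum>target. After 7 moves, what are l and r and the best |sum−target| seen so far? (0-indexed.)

l=0, r=2, best |Δ|=6

[0,9] -13+37=24 d=35 * → r--
[0,8] -13+32=19 d=30 * → r--
[0,7] -13+28=15 d=26 * → r--
[0,6] -13+19=6 d=17 * → r--
[0,5] -13+10=-3 d=8 * → r--
[0,4] -13+9=-4 d=7 * → r--
[0,3] -13+8=-5 d=6 * → r--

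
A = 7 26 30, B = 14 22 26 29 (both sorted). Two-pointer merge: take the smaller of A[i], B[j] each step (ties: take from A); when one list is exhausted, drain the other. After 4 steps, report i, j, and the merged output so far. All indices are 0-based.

i=2, j=2, merged so far=[7, 14, 22, 26]

i=0 j=0: A[i]=7<=B[j]=14 take 7, i++
i=1 j=0: A[i]=26>B[j]=14 take 14, j++
i=1 j=1: A[i]=26>B[j]=22 take 22, j++
i=1 j=2: A[i]=26<=B[j]=26 take 26, i++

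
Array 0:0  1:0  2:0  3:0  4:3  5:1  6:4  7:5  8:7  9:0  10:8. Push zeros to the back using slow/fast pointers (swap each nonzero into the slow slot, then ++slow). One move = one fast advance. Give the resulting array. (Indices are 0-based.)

[3, 1, 4, 5, 7, 8, 0, 0, 0, 0, 0]

(s=0,f=0) a[fast]=0 → fast++
(s=0,f=1) a[fast]=0 → fast++
(s=0,f=2) a[fast]=0 → fast++
(s=0,f=3) a[fast]=0 → fast++
(s=0,f=4) a[fast]=3≠0 swap→a[0]=3 → slow++,fast++
(s=1,f=5) a[fast]=1≠0 swap→a[1]=1 → slow++,fast++
(s=2,f=6) a[fast]=4≠0 swap→a[2]=4 → slow++,fast++
(s=3,f=7) a[fast]=5≠0 swap→a[3]=5 → slow++,fast++
(s=4,f=8) a[fast]=7≠0 swap→a[4]=7 → slow++,fast++
(s=5,f=9) a[fast]=0 → fast++
(s=5,f=10) a[fast]=8≠0 swap→a[5]=8 → slow++,fast++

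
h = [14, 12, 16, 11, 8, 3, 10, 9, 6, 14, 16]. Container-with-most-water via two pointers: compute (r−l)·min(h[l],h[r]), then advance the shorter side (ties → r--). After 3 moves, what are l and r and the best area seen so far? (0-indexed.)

l=2, r=9, best area=140

[0,10] min(14,16)*10=140 best=140 * → l++
[1,10] min(12,16)*9=108 best=140 → l++
[2,10] min(16,16)*8=128 best=140 → r--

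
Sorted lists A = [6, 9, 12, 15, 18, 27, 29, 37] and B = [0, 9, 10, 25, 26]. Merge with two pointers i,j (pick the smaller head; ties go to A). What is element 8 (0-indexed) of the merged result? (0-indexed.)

merged[8] = 25

i=0 j=0: A[i]=6>B[j]=0 take 0, j++
i=0 j=1: A[i]=6<=B[j]=9 take 6, i++
i=1 j=1: A[i]=9<=B[j]=9 take 9, i++
i=2 j=1: A[i]=12>B[j]=9 take 9, j++
i=2 j=2: A[i]=12>B[j]=10 take 10, j++
i=2 j=3: A[i]=12<=B[j]=25 take 12, i++
i=3 j=3: A[i]=15<=B[j]=25 take 15, i++
i=4 j=3: A[i]=18<=B[j]=25 take 18, i++
i=5 j=3: A[i]=27>B[j]=25 take 25, j++
i=5 j=4: A[i]=27>B[j]=26 take 26, j++
i=5 j=5: B done, take A[i]=27, i++
i=6 j=5: B done, take A[i]=29, i++
i=7 j=5: B done, take A[i]=37, i++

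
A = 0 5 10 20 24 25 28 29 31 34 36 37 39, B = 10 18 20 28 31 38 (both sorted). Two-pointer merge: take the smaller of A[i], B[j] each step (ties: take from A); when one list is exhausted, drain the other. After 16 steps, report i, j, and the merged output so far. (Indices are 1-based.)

i=12, j=6, merged so far=[0, 5, 10, 10, 18, 20, 20, 24, 25, 28, 28, 29, 31, 31, 34, 36]

[i=1,j=1] A[i]=0<=B[j]=10 take 0 → i++
[i=2,j=1] A[i]=5<=B[j]=10 take 5 → i++
[i=3,j=1] A[i]=10<=B[j]=10 take 10 → i++
[i=4,j=1] A[i]=20>B[j]=10 take 10 → j++
[i=4,j=2] A[i]=20>B[j]=18 take 18 → j++
[i=4,j=3] A[i]=20<=B[j]=20 take 20 → i++
[i=5,j=3] A[i]=24>B[j]=20 take 20 → j++
[i=5,j=4] A[i]=24<=B[j]=28 take 24 → i++
[i=6,j=4] A[i]=25<=B[j]=28 take 25 → i++
[i=7,j=4] A[i]=28<=B[j]=28 take 28 → i++
[i=8,j=4] A[i]=29>B[j]=28 take 28 → j++
[i=8,j=5] A[i]=29<=B[j]=31 take 29 → i++
[i=9,j=5] A[i]=31<=B[j]=31 take 31 → i++
[i=10,j=5] A[i]=34>B[j]=31 take 31 → j++
[i=10,j=6] A[i]=34<=B[j]=38 take 34 → i++
[i=11,j=6] A[i]=36<=B[j]=38 take 36 → i++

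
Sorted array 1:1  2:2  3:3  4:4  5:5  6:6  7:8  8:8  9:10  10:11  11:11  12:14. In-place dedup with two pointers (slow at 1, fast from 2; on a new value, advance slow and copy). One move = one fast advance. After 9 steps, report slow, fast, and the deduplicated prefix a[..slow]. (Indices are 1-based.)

(s=1,f=2) a[fast]=2≠a[slow]=1 write a[2]=2 → slow++,fast++
(s=2,f=3) a[fast]=3≠a[slow]=2 write a[3]=3 → slow++,fast++
(s=3,f=4) a[fast]=4≠a[slow]=3 write a[4]=4 → slow++,fast++
(s=4,f=5) a[fast]=5≠a[slow]=4 write a[5]=5 → slow++,fast++
(s=5,f=6) a[fast]=6≠a[slow]=5 write a[6]=6 → slow++,fast++
(s=6,f=7) a[fast]=8≠a[slow]=6 write a[7]=8 → slow++,fast++
(s=7,f=8) a[fast]=8=a[slow] dup → fast++
(s=7,f=9) a[fast]=10≠a[slow]=8 write a[8]=10 → slow++,fast++
(s=8,f=10) a[fast]=11≠a[slow]=10 write a[9]=11 → slow++,fast++

slow=9, fast=11, prefix=[1, 2, 3, 4, 5, 6, 8, 10, 11]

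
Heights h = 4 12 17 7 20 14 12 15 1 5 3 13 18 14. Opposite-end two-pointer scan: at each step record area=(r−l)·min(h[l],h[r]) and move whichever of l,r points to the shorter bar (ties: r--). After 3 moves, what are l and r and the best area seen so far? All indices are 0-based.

l=0 r=13: min(4,14)*13=52 best=52 *, l++
l=1 r=13: min(12,14)*12=144 best=144 *, l++
l=2 r=13: min(17,14)*11=154 best=154 *, r--

l=2, r=12, best area=154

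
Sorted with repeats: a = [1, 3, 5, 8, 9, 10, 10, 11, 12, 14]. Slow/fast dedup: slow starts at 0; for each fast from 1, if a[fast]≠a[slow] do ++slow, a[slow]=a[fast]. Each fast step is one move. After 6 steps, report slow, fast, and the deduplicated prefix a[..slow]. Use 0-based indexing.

slow=5, fast=7, prefix=[1, 3, 5, 8, 9, 10]

slow=0 fast=1: a[fast]=3≠a[slow]=1 write a[1]=3, slow++,fast++
slow=1 fast=2: a[fast]=5≠a[slow]=3 write a[2]=5, slow++,fast++
slow=2 fast=3: a[fast]=8≠a[slow]=5 write a[3]=8, slow++,fast++
slow=3 fast=4: a[fast]=9≠a[slow]=8 write a[4]=9, slow++,fast++
slow=4 fast=5: a[fast]=10≠a[slow]=9 write a[5]=10, slow++,fast++
slow=5 fast=6: a[fast]=10=a[slow] dup, fast++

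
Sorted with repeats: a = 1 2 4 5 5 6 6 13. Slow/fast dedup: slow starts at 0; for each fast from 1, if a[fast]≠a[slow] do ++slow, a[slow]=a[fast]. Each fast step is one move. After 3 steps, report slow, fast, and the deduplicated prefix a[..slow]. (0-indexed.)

slow=3, fast=4, prefix=[1, 2, 4, 5]

slow=0 fast=1: a[fast]=2≠a[slow]=1 write a[1]=2, slow++,fast++
slow=1 fast=2: a[fast]=4≠a[slow]=2 write a[2]=4, slow++,fast++
slow=2 fast=3: a[fast]=5≠a[slow]=4 write a[3]=5, slow++,fast++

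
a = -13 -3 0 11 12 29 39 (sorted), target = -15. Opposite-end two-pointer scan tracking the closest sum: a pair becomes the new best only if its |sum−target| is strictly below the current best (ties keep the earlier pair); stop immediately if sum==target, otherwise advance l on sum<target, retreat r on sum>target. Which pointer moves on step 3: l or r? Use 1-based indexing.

r

[1,7] -13+39=26 d=41 * → r--
[1,6] -13+29=16 d=31 * → r--
[1,5] -13+12=-1 d=14 * → r--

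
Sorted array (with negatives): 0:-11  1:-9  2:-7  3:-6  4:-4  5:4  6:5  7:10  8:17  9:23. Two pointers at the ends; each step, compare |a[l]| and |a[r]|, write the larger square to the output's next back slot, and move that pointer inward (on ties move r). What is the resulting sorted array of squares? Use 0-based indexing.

l=0 r=9: |-11|<=|23| out[9]=529, r--
l=0 r=8: |-11|<=|17| out[8]=289, r--
l=0 r=7: |-11|>|10| out[7]=121, l++
l=1 r=7: |-9|<=|10| out[6]=100, r--
l=1 r=6: |-9|>|5| out[5]=81, l++
l=2 r=6: |-7|>|5| out[4]=49, l++
l=3 r=6: |-6|>|5| out[3]=36, l++
l=4 r=6: |-4|<=|5| out[2]=25, r--
l=4 r=5: |-4|<=|4| out[1]=16, r--
l=4 r=4: |-4|<=|-4| out[0]=16, r--

[16, 16, 25, 36, 49, 81, 100, 121, 289, 529]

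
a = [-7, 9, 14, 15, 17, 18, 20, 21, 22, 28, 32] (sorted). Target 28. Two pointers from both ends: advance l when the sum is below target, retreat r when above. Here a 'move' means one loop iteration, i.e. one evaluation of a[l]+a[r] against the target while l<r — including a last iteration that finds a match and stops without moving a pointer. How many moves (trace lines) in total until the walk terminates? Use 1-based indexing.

10 moves

[1,11] -7+32=25 <28 → l++
[2,11] 9+32=41 >28 → r--
[2,10] 9+28=37 >28 → r--
[2,9] 9+22=31 >28 → r--
[2,8] 9+21=30 >28 → r--
[2,7] 9+20=29 >28 → r--
[2,6] 9+18=27 <28 → l++
[3,6] 14+18=32 >28 → r--
[3,5] 14+17=31 >28 → r--
[3,4] 14+15=29 >28 → r--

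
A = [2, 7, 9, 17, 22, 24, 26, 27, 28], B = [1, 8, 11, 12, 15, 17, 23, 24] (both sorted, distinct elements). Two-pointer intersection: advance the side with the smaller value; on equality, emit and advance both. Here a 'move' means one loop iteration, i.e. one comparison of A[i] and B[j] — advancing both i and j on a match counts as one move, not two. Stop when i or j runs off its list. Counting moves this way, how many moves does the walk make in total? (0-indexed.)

12 moves

[i=0,j=0] 2>1 → j++
[i=0,j=1] 2<8 → i++
[i=1,j=1] 7<8 → i++
[i=2,j=1] 9>8 → j++
[i=2,j=2] 9<11 → i++
[i=3,j=2] 17>11 → j++
[i=3,j=3] 17>12 → j++
[i=3,j=4] 17>15 → j++
[i=3,j=5] 17==17 emit → i++,j++
[i=4,j=6] 22<23 → i++
[i=5,j=6] 24>23 → j++
[i=5,j=7] 24==24 emit → i++,j++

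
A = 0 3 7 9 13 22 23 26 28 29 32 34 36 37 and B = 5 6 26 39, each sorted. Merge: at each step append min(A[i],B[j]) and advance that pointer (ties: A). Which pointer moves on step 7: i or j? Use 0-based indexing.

i

i=0 j=0: A[i]=0<=B[j]=5 take 0, i++
i=1 j=0: A[i]=3<=B[j]=5 take 3, i++
i=2 j=0: A[i]=7>B[j]=5 take 5, j++
i=2 j=1: A[i]=7>B[j]=6 take 6, j++
i=2 j=2: A[i]=7<=B[j]=26 take 7, i++
i=3 j=2: A[i]=9<=B[j]=26 take 9, i++
i=4 j=2: A[i]=13<=B[j]=26 take 13, i++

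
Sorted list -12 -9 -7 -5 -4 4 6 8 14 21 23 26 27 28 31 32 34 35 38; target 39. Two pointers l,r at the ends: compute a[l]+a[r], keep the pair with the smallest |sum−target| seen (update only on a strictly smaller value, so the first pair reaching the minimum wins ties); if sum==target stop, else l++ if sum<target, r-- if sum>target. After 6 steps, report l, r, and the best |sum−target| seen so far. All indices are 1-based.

[1,19] -12+38=26 d=13 * → l++
[2,19] -9+38=29 d=10 * → l++
[3,19] -7+38=31 d=8 * → l++
[4,19] -5+38=33 d=6 * → l++
[5,19] -4+38=34 d=5 * → l++
[6,19] 4+38=42 d=3 * → r--

l=6, r=18, best |Δ|=3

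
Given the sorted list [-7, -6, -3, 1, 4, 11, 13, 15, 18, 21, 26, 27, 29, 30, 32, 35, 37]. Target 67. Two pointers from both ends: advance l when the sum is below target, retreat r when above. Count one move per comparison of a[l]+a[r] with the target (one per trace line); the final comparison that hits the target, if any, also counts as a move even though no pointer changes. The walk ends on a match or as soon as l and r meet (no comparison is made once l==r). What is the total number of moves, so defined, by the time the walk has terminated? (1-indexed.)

14 moves

l=1 r=17: -7+37=30 <67, l++
l=2 r=17: -6+37=31 <67, l++
l=3 r=17: -3+37=34 <67, l++
l=4 r=17: 1+37=38 <67, l++
l=5 r=17: 4+37=41 <67, l++
l=6 r=17: 11+37=48 <67, l++
l=7 r=17: 13+37=50 <67, l++
l=8 r=17: 15+37=52 <67, l++
l=9 r=17: 18+37=55 <67, l++
l=10 r=17: 21+37=58 <67, l++
l=11 r=17: 26+37=63 <67, l++
l=12 r=17: 27+37=64 <67, l++
l=13 r=17: 29+37=66 <67, l++
l=14 r=17: 30+37=67, found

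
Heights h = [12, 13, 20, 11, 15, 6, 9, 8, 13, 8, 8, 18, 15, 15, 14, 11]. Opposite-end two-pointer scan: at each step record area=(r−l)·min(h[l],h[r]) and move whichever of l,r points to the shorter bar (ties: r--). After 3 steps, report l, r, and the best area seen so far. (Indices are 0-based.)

l=2, r=14, best area=169

l=0 r=15: min(12,11)*15=165 best=165 *, r--
l=0 r=14: min(12,14)*14=168 best=168 *, l++
l=1 r=14: min(13,14)*13=169 best=169 *, l++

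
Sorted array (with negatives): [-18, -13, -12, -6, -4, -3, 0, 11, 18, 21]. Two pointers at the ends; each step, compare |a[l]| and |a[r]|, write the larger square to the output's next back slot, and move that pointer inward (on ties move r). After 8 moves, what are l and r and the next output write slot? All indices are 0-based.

l=5, r=6, next write slot=1

[0,9] |-18|<=|21| out[9]=441 → r--
[0,8] |-18|<=|18| out[8]=324 → r--
[0,7] |-18|>|11| out[7]=324 → l++
[1,7] |-13|>|11| out[6]=169 → l++
[2,7] |-12|>|11| out[5]=144 → l++
[3,7] |-6|<=|11| out[4]=121 → r--
[3,6] |-6|>|0| out[3]=36 → l++
[4,6] |-4|>|0| out[2]=16 → l++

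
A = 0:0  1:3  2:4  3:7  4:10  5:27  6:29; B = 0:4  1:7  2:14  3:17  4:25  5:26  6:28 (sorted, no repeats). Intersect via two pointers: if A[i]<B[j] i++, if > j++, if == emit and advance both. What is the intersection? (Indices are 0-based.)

intersection = [4, 7]

[i=0,j=0] 0<4 → i++
[i=1,j=0] 3<4 → i++
[i=2,j=0] 4==4 emit → i++,j++
[i=3,j=1] 7==7 emit → i++,j++
[i=4,j=2] 10<14 → i++
[i=5,j=2] 27>14 → j++
[i=5,j=3] 27>17 → j++
[i=5,j=4] 27>25 → j++
[i=5,j=5] 27>26 → j++
[i=5,j=6] 27<28 → i++
[i=6,j=6] 29>28 → j++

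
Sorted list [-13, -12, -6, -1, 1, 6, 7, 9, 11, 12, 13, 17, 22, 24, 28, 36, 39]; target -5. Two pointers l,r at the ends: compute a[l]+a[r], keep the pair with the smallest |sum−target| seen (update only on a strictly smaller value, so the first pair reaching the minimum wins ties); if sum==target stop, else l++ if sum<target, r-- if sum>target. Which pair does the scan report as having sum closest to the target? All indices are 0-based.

pair (-12, 7) with sum -5 (|Δ|=0)

[0,16] -13+39=26 d=31 * → r--
[0,15] -13+36=23 d=28 * → r--
[0,14] -13+28=15 d=20 * → r--
[0,13] -13+24=11 d=16 * → r--
[0,12] -13+22=9 d=14 * → r--
[0,11] -13+17=4 d=9 * → r--
[0,10] -13+13=0 d=5 * → r--
[0,9] -13+12=-1 d=4 * → r--
[0,8] -13+11=-2 d=3 * → r--
[0,7] -13+9=-4 d=1 * → r--
[0,6] -13+7=-6 d=1 → l++
[1,6] -12+7=-5 d=0 * → stop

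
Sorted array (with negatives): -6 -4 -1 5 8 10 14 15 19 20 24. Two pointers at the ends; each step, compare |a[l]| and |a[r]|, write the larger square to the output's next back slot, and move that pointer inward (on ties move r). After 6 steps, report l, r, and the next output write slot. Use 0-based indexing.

[0,10] |-6|<=|24| out[10]=576 → r--
[0,9] |-6|<=|20| out[9]=400 → r--
[0,8] |-6|<=|19| out[8]=361 → r--
[0,7] |-6|<=|15| out[7]=225 → r--
[0,6] |-6|<=|14| out[6]=196 → r--
[0,5] |-6|<=|10| out[5]=100 → r--

l=0, r=4, next write slot=4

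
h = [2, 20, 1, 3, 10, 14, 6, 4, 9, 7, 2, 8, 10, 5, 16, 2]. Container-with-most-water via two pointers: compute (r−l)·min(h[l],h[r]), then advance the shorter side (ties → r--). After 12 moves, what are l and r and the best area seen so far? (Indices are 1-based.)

[1,16] min(2,2)*15=30 best=30 * → r--
[1,15] min(2,16)*14=28 best=30 → l++
[2,15] min(20,16)*13=208 best=208 * → r--
[2,14] min(20,5)*12=60 best=208 → r--
[2,13] min(20,10)*11=110 best=208 → r--
[2,12] min(20,8)*10=80 best=208 → r--
[2,11] min(20,2)*9=18 best=208 → r--
[2,10] min(20,7)*8=56 best=208 → r--
[2,9] min(20,9)*7=63 best=208 → r--
[2,8] min(20,4)*6=24 best=208 → r--
[2,7] min(20,6)*5=30 best=208 → r--
[2,6] min(20,14)*4=56 best=208 → r--

l=2, r=5, best area=208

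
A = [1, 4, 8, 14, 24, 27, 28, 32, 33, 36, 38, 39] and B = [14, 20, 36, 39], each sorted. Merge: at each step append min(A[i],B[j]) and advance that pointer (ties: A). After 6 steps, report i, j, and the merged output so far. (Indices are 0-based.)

i=4, j=2, merged so far=[1, 4, 8, 14, 14, 20]

i=0 j=0: A[i]=1<=B[j]=14 take 1, i++
i=1 j=0: A[i]=4<=B[j]=14 take 4, i++
i=2 j=0: A[i]=8<=B[j]=14 take 8, i++
i=3 j=0: A[i]=14<=B[j]=14 take 14, i++
i=4 j=0: A[i]=24>B[j]=14 take 14, j++
i=4 j=1: A[i]=24>B[j]=20 take 20, j++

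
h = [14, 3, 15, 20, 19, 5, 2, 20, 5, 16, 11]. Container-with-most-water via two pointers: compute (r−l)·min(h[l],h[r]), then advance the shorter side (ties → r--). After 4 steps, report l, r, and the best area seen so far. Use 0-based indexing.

[0,10] min(14,11)*10=110 best=110 * → r--
[0,9] min(14,16)*9=126 best=126 * → l++
[1,9] min(3,16)*8=24 best=126 → l++
[2,9] min(15,16)*7=105 best=126 → l++

l=3, r=9, best area=126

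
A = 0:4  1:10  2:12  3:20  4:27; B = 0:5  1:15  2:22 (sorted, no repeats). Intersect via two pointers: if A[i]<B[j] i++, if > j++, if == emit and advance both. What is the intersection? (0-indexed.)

intersection = []

i=0 j=0: 4<5, i++
i=1 j=0: 10>5, j++
i=1 j=1: 10<15, i++
i=2 j=1: 12<15, i++
i=3 j=1: 20>15, j++
i=3 j=2: 20<22, i++
i=4 j=2: 27>22, j++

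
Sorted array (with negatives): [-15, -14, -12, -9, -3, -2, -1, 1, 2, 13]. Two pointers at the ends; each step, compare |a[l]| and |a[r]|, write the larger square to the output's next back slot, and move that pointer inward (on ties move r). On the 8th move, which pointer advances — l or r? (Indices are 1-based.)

l

l=1 r=10: |-15|>|13| out[10]=225, l++
l=2 r=10: |-14|>|13| out[9]=196, l++
l=3 r=10: |-12|<=|13| out[8]=169, r--
l=3 r=9: |-12|>|2| out[7]=144, l++
l=4 r=9: |-9|>|2| out[6]=81, l++
l=5 r=9: |-3|>|2| out[5]=9, l++
l=6 r=9: |-2|<=|2| out[4]=4, r--
l=6 r=8: |-2|>|1| out[3]=4, l++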